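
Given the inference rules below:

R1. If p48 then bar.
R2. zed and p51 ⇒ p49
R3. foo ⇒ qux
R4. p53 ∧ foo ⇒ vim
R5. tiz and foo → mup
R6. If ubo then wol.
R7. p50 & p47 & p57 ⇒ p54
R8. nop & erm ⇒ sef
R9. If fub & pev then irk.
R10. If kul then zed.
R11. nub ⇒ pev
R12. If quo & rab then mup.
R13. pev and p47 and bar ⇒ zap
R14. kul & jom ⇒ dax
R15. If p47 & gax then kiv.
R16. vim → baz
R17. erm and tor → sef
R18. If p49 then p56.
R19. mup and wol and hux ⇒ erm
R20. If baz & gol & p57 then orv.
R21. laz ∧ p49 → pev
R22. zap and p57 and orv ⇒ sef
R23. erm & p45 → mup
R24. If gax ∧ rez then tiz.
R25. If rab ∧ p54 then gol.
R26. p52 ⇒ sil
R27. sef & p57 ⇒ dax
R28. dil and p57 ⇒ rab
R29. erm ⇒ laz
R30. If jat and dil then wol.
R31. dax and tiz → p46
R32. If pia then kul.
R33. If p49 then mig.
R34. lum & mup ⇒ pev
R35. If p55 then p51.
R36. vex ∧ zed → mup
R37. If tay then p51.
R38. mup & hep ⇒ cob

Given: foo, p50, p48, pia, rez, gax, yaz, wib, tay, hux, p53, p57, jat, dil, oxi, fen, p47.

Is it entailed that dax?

Yes

bar  (by R1: p48)
vim  (by R4: p53, foo)
p54  (by R7: p50, p47, p57)
baz  (by R16: vim)
tiz  (by R24: gax, rez)
rab  (by R28: dil, p57)
wol  (by R30: jat, dil)
kul  (by R32: pia)
p51  (by R37: tay)
mup  (by R5: tiz, foo)
zed  (by R10: kul)
erm  (by R19: mup, wol, hux)
gol  (by R25: rab, p54)
laz  (by R29: erm)
p49  (by R2: zed, p51)
orv  (by R20: baz, gol, p57)
pev  (by R21: laz, p49)
zap  (by R13: pev, p47, bar)
sef  (by R22: zap, p57, orv)
dax  (by R27: sef, p57)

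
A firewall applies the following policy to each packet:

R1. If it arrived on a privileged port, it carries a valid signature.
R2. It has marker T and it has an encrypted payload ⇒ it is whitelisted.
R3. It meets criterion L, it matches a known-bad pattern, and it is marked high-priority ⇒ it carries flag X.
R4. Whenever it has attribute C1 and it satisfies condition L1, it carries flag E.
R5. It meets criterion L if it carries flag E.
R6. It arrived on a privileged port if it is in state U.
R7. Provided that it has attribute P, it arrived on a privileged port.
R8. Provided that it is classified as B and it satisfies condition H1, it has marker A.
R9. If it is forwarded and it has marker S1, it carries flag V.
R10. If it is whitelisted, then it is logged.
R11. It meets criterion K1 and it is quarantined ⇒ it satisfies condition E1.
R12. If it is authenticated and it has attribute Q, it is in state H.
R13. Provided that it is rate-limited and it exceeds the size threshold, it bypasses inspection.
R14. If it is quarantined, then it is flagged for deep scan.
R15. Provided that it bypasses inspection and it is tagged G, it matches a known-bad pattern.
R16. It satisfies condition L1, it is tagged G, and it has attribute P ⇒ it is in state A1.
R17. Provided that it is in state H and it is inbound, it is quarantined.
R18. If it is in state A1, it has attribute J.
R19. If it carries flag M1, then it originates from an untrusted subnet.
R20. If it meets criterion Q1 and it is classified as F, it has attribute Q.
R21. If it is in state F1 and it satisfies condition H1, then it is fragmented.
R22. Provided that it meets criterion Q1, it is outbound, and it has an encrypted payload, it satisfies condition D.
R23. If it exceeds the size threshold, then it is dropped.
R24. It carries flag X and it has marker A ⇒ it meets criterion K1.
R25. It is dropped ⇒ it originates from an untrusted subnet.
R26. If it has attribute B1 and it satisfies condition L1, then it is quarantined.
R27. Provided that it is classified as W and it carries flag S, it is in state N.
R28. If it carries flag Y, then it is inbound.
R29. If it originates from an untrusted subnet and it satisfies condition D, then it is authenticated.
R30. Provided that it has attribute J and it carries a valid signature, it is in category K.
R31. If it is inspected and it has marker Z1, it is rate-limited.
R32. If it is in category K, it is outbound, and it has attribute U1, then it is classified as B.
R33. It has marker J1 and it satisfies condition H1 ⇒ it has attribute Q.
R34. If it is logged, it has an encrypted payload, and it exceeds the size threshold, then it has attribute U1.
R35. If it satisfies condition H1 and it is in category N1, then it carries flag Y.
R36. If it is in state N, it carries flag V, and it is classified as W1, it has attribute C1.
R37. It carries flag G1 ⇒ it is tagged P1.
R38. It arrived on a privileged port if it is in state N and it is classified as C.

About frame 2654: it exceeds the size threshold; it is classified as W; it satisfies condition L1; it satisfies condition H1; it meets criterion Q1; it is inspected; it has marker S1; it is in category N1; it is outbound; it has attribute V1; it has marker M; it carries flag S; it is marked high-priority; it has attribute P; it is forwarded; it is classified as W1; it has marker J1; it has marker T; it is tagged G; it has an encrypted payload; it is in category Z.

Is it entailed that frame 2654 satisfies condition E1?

No

Forward chaining from the given facts derives: is whitelisted, arrived on a privileged port, carries flag V, is logged, is in state A1, has attribute J, satisfies condition D, is dropped, originates from an untrusted subnet, is in state N, is authenticated, has attribute Q, has attribute U1, carries flag Y, has attribute C1, carries a valid signature, carries flag E, meets criterion L, is in state H, is inbound, is in category K, is classified as B, has marker A, is quarantined, is flagged for deep scan.
The only rule concluding "it satisfies condition E1" is R11, which needs "it meets criterion K1"; that is never established.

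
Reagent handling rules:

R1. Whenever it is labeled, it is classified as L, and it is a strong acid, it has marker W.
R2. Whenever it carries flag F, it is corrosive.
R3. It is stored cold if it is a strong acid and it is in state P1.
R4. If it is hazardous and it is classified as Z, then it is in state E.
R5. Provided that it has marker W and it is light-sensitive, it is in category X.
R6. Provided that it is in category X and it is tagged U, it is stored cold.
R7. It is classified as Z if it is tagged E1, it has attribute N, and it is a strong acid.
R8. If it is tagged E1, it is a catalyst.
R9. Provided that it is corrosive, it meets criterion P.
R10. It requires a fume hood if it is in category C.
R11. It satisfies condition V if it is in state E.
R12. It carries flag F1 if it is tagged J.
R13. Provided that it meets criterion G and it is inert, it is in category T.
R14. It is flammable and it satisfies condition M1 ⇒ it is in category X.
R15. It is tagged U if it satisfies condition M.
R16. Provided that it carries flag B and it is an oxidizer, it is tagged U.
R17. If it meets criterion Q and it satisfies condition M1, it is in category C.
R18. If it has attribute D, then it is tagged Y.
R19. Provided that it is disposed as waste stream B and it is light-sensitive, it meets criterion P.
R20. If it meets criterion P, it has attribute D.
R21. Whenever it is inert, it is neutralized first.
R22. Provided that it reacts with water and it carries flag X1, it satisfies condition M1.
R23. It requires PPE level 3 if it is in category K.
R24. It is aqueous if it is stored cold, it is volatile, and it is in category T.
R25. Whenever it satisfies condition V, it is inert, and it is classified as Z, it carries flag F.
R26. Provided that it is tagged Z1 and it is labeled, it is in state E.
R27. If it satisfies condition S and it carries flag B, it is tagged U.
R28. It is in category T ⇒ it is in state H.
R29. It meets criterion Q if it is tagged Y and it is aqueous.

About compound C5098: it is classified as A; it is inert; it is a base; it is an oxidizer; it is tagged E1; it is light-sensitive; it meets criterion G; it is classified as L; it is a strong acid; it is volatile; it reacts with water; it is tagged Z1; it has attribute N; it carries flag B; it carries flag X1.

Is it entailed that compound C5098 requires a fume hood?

Forward chaining from the given facts derives: is classified as Z, is a catalyst, is in category T, is tagged U, is neutralized first, satisfies condition M1, is in state H.
The only rule concluding "it requires a fume hood" is R10, which needs "it is in category C"; that is never established.

No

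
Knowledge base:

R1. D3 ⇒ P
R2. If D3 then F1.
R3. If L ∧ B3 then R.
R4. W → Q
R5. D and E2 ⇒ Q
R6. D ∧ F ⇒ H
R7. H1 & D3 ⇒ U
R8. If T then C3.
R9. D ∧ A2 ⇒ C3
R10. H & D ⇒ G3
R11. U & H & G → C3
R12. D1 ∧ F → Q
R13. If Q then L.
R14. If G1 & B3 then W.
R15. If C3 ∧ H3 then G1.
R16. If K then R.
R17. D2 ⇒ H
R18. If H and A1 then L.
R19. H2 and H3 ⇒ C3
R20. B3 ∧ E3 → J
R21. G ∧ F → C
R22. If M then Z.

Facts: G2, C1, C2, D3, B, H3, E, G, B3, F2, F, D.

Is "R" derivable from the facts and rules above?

Forward chaining from the given facts derives: P, F1, H, G3, C.
Rules concluding R: R3 needs L; R16 needs K — none of these are established.

No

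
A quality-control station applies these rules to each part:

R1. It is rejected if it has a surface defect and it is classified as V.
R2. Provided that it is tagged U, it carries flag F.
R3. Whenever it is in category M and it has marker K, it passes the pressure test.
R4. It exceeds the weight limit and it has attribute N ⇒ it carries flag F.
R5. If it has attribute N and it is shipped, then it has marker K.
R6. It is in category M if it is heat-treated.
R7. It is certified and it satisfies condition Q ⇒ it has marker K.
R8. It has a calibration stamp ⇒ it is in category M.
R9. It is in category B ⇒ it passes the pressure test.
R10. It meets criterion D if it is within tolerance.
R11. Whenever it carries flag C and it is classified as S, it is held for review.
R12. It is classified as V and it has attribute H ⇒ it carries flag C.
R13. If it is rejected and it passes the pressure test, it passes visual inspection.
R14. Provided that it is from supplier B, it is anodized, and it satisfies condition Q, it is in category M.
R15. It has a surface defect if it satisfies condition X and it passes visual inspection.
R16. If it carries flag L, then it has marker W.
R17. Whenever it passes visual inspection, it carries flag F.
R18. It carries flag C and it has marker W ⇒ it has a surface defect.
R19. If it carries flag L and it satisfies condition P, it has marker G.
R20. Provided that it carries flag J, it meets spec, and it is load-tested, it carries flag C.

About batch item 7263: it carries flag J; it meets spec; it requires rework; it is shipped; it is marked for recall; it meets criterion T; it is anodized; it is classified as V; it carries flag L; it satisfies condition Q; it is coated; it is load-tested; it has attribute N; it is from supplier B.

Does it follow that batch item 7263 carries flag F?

By R5 (it has attribute N, it is shipped): it has marker K.
By R14 (it is from supplier B, it is anodized, it satisfies condition Q): it is in category M.
By R16 (it carries flag L): it has marker W.
By R20 (it carries flag J, it meets spec, it is load-tested): it carries flag C.
By R3 (it is in category M, it has marker K): it passes the pressure test.
By R18 (it carries flag C, it has marker W): it has a surface defect.
By R1 (it has a surface defect, it is classified as V): it is rejected.
By R13 (it is rejected, it passes the pressure test): it passes visual inspection.
By R17 (it passes visual inspection): it carries flag F.

Yes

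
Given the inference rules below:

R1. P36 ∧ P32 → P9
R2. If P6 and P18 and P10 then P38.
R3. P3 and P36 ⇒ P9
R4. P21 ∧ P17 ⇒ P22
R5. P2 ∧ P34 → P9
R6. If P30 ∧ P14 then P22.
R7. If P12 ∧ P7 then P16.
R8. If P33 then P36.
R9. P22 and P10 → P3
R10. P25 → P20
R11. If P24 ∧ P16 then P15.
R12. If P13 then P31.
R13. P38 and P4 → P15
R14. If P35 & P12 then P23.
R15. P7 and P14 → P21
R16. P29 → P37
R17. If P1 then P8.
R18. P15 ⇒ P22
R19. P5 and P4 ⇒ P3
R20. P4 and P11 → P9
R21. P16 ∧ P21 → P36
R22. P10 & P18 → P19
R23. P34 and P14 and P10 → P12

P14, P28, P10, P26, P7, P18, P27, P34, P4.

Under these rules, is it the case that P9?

No

Forward chaining from the given facts derives: P21, P19, P12, P16, P36.
Rules concluding P9: R1 needs P32; R3 needs P3; R5 needs P2; R20 needs P11 — none of these are established.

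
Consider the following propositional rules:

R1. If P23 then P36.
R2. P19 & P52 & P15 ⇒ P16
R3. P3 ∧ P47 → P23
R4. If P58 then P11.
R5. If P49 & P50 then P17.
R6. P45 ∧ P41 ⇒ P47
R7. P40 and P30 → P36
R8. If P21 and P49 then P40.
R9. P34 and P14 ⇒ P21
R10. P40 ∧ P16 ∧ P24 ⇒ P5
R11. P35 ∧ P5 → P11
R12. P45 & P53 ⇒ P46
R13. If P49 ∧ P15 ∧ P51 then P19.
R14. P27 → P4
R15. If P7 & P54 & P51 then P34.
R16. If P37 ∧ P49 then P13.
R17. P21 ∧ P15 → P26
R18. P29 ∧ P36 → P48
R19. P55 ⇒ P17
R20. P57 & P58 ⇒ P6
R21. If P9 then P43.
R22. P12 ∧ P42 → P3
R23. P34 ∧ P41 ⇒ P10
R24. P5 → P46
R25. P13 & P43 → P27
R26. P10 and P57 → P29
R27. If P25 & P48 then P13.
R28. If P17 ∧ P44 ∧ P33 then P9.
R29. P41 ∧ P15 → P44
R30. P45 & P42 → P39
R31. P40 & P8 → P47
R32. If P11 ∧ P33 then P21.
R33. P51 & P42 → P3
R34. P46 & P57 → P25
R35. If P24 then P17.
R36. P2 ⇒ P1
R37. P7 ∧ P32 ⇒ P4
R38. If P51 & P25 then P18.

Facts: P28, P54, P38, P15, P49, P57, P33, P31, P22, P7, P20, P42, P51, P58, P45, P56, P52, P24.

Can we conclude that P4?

No

Forward chaining from the given facts derives: P11, P19, P34, P6, P39, P21, P3, P17, P16, P40, P5, P26, P46, P25, P18.
Rules concluding P4: R14 needs P27; R37 needs P32 — none of these are established.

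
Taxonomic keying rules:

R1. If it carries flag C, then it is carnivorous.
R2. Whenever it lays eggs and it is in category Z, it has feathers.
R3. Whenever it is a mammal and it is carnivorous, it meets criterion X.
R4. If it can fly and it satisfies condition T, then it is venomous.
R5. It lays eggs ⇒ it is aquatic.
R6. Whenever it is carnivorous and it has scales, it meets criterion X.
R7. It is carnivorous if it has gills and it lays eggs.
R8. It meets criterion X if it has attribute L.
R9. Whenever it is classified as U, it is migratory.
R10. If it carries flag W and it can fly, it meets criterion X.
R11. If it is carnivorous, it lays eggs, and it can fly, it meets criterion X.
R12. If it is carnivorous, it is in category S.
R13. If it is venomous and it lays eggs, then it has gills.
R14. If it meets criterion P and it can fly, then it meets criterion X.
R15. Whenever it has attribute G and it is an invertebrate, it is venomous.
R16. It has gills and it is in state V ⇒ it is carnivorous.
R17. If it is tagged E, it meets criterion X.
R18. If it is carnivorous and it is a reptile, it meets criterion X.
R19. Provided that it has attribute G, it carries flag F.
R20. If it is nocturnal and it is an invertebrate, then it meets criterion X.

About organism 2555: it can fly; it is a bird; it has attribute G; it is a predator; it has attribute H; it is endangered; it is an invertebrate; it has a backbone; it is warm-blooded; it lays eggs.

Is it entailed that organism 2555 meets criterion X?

Yes

By R15 (it has attribute G, it is an invertebrate): it is venomous.
By R13 (it is venomous, it lays eggs): it has gills.
By R7 (it has gills, it lays eggs): it is carnivorous.
By R11 (it is carnivorous, it lays eggs, it can fly): it meets criterion X.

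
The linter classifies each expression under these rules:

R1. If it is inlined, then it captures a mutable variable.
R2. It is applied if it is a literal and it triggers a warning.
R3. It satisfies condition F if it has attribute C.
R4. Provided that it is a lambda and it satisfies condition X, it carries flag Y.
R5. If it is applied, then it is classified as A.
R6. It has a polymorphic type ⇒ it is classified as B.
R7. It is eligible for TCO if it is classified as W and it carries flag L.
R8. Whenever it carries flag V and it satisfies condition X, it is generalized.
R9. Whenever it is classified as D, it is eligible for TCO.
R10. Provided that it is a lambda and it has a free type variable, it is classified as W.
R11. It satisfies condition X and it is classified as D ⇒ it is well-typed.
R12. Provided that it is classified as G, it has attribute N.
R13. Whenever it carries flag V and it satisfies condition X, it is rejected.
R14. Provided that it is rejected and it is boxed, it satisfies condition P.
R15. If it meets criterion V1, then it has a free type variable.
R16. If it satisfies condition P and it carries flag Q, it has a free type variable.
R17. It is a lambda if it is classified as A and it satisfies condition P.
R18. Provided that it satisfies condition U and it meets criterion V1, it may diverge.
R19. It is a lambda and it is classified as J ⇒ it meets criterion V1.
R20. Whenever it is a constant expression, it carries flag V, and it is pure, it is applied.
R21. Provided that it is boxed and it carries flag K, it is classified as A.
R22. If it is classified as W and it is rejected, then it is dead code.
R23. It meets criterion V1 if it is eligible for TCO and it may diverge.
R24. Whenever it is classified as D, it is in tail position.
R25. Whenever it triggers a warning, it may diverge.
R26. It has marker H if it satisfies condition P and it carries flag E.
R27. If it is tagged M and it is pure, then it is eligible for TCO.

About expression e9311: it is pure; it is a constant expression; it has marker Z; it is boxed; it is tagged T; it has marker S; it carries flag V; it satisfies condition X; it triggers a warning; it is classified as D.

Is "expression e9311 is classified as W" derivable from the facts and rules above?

By R9 (it is classified as D): it is eligible for TCO.
By R13 (it carries flag V, it satisfies condition X): it is rejected.
By R14 (it is rejected, it is boxed): it satisfies condition P.
By R20 (it is a constant expression, it carries flag V, it is pure): it is applied.
By R25 (it triggers a warning): it may diverge.
By R5 (it is applied): it is classified as A.
By R17 (it is classified as A, it satisfies condition P): it is a lambda.
By R23 (it is eligible for TCO, it may diverge): it meets criterion V1.
By R15 (it meets criterion V1): it has a free type variable.
By R10 (it is a lambda, it has a free type variable): it is classified as W.

Yes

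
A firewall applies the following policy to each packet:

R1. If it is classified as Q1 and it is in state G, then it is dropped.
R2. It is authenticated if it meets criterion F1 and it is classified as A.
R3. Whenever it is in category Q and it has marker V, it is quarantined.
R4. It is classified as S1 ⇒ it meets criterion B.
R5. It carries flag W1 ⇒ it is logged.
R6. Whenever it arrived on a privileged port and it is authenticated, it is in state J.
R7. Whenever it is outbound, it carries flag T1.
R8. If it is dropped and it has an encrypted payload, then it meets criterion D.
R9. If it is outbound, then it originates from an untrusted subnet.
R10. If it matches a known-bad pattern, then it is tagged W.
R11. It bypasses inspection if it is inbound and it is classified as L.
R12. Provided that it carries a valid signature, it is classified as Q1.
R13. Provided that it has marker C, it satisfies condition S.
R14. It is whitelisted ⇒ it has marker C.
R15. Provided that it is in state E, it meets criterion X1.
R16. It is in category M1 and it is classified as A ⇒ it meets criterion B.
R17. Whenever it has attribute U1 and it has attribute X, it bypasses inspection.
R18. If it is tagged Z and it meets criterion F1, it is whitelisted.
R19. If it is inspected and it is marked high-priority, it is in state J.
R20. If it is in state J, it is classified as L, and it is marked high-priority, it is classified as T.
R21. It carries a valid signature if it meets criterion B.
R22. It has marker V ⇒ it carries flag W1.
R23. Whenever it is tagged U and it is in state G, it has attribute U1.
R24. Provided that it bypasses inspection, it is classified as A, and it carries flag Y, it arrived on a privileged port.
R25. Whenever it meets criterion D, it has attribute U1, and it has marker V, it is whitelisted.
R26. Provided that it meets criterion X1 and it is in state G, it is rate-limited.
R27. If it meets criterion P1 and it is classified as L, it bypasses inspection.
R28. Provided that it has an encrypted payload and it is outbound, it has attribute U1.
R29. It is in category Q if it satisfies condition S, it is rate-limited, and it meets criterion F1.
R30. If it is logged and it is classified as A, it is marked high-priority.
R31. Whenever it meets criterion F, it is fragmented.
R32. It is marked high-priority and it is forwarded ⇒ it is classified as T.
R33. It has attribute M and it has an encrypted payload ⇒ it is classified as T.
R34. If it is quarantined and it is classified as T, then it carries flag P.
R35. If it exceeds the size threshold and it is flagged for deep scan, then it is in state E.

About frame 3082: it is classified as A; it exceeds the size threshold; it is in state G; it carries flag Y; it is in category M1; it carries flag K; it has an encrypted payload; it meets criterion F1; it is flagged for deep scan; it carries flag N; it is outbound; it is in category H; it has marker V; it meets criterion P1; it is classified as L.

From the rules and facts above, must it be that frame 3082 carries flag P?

Yes

By R2 (it meets criterion F1, it is classified as A): it is authenticated.
By R16 (it is in category M1, it is classified as A): it meets criterion B.
By R21 (it meets criterion B): it carries a valid signature.
By R22 (it has marker V): it carries flag W1.
By R27 (it meets criterion P1, it is classified as L): it bypasses inspection.
By R28 (it has an encrypted payload, it is outbound): it has attribute U1.
By R35 (it exceeds the size threshold, it is flagged for deep scan): it is in state E.
By R5 (it carries flag W1): it is logged.
By R12 (it carries a valid signature): it is classified as Q1.
By R15 (it is in state E): it meets criterion X1.
By R24 (it bypasses inspection, it is classified as A, it carries flag Y): it arrived on a privileged port.
By R26 (it meets criterion X1, it is in state G): it is rate-limited.
By R30 (it is logged, it is classified as A): it is marked high-priority.
By R1 (it is classified as Q1, it is in state G): it is dropped.
By R6 (it arrived on a privileged port, it is authenticated): it is in state J.
By R8 (it is dropped, it has an encrypted payload): it meets criterion D.
By R20 (it is in state J, it is classified as L, it is marked high-priority): it is classified as T.
By R25 (it meets criterion D, it has attribute U1, it has marker V): it is whitelisted.
By R14 (it is whitelisted): it has marker C.
By R13 (it has marker C): it satisfies condition S.
By R29 (it satisfies condition S, it is rate-limited, it meets criterion F1): it is in category Q.
By R3 (it is in category Q, it has marker V): it is quarantined.
By R34 (it is quarantined, it is classified as T): it carries flag P.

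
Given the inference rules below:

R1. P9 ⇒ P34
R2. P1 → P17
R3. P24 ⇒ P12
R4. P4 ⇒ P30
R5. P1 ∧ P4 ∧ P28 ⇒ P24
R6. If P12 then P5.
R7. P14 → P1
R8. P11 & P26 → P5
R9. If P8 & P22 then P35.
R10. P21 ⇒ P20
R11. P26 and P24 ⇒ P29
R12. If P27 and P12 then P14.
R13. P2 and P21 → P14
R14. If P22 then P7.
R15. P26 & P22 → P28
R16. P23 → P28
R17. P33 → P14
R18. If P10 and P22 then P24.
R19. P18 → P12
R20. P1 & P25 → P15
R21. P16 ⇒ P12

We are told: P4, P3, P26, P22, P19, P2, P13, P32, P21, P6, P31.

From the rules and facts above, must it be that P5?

Yes

P14  (by R13: P2, P21)
P28  (by R15: P26, P22)
P1  (by R7: P14)
P24  (by R5: P1, P4, P28)
P12  (by R3: P24)
P5  (by R6: P12)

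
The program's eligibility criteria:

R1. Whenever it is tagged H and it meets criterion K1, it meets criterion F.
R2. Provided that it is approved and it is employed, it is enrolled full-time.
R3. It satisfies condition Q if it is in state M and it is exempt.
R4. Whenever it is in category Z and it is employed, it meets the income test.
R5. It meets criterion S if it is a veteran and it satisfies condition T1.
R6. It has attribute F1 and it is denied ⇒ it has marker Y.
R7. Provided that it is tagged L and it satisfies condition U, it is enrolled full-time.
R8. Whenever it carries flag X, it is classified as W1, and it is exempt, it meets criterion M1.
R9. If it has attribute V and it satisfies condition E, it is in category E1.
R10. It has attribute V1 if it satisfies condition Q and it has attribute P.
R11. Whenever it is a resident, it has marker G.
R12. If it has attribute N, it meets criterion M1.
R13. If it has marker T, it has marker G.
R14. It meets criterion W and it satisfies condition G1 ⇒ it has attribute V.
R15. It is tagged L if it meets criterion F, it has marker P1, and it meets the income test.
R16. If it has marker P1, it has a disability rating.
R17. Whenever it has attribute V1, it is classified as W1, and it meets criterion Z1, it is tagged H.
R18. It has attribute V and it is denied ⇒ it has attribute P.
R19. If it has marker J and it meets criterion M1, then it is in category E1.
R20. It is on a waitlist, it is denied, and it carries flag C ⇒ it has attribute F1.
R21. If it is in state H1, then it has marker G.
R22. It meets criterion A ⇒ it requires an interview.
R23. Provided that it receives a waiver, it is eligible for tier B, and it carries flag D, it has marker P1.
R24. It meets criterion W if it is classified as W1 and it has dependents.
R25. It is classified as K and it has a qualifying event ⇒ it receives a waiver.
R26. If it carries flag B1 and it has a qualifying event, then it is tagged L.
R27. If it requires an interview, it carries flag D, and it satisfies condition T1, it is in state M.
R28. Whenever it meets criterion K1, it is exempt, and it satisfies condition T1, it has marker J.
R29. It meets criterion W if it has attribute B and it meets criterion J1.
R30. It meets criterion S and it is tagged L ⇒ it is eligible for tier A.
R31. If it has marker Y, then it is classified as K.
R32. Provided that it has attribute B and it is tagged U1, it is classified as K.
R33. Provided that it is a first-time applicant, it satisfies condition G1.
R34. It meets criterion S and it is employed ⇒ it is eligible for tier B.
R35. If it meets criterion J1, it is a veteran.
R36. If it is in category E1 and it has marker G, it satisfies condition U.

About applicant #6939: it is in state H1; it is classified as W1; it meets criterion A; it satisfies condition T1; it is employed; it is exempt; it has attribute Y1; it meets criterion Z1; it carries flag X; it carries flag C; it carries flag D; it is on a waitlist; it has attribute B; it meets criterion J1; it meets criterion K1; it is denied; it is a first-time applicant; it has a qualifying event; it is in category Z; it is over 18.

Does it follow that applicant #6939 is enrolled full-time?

Yes

By R4 (it is in category Z, it is employed): it meets the income test.
By R8 (it carries flag X, it is classified as W1, it is exempt): it meets criterion M1.
By R20 (it is on a waitlist, it is denied, it carries flag C): it has attribute F1.
By R21 (it is in state H1): it has marker G.
By R22 (it meets criterion A): it requires an interview.
By R27 (it requires an interview, it carries flag D, it satisfies condition T1): it is in state M.
By R28 (it meets criterion K1, it is exempt, it satisfies condition T1): it has marker J.
By R29 (it has attribute B, it meets criterion J1): it meets criterion W.
By R33 (it is a first-time applicant): it satisfies condition G1.
By R35 (it meets criterion J1): it is a veteran.
By R3 (it is in state M, it is exempt): it satisfies condition Q.
By R5 (it is a veteran, it satisfies condition T1): it meets criterion S.
By R6 (it has attribute F1, it is denied): it has marker Y.
By R14 (it meets criterion W, it satisfies condition G1): it has attribute V.
By R18 (it has attribute V, it is denied): it has attribute P.
By R19 (it has marker J, it meets criterion M1): it is in category E1.
By R31 (it has marker Y): it is classified as K.
By R34 (it meets criterion S, it is employed): it is eligible for tier B.
By R36 (it is in category E1, it has marker G): it satisfies condition U.
By R10 (it satisfies condition Q, it has attribute P): it has attribute V1.
By R17 (it has attribute V1, it is classified as W1, it meets criterion Z1): it is tagged H.
By R25 (it is classified as K, it has a qualifying event): it receives a waiver.
By R1 (it is tagged H, it meets criterion K1): it meets criterion F.
By R23 (it receives a waiver, it is eligible for tier B, it carries flag D): it has marker P1.
By R15 (it meets criterion F, it has marker P1, it meets the income test): it is tagged L.
By R7 (it is tagged L, it satisfies condition U): it is enrolled full-time.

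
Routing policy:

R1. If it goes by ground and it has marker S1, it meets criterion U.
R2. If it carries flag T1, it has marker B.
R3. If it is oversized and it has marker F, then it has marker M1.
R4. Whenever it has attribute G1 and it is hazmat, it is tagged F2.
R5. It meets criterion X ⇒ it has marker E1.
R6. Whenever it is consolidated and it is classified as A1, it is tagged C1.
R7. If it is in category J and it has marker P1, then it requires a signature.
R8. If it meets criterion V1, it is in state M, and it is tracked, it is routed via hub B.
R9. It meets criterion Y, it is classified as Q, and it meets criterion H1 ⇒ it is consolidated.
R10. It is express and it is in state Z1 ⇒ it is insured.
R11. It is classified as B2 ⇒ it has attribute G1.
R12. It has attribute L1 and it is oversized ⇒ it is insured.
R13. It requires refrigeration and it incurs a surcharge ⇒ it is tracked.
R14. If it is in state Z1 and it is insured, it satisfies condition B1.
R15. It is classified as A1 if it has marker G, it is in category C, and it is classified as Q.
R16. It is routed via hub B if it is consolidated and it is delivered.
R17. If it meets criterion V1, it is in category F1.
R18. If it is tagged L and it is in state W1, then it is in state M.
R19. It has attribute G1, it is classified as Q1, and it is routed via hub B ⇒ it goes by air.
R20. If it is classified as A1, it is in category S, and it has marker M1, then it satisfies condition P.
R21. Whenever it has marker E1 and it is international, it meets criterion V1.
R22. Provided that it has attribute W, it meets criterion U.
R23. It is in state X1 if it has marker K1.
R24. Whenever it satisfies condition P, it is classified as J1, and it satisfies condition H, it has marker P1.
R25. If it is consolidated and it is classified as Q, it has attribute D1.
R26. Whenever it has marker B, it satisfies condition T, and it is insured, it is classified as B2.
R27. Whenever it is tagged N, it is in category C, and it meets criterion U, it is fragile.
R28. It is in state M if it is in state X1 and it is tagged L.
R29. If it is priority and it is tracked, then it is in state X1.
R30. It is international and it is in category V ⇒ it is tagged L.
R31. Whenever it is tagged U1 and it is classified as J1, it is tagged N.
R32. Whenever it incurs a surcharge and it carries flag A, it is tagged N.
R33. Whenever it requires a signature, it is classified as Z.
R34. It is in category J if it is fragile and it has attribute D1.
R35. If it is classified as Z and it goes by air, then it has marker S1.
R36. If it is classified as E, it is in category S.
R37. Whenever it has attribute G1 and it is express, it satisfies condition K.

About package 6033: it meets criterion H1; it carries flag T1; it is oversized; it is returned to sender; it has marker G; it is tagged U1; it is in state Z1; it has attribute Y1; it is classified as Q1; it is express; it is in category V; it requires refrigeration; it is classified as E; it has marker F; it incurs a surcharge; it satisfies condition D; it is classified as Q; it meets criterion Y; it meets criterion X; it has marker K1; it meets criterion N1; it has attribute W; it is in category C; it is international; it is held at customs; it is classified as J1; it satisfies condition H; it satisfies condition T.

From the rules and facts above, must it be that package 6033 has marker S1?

By R2 (it carries flag T1): it has marker B.
By R3 (it is oversized, it has marker F): it has marker M1.
By R5 (it meets criterion X): it has marker E1.
By R9 (it meets criterion Y, it is classified as Q, it meets criterion H1): it is consolidated.
By R10 (it is express, it is in state Z1): it is insured.
By R13 (it requires refrigeration, it incurs a surcharge): it is tracked.
By R15 (it has marker G, it is in category C, it is classified as Q): it is classified as A1.
By R21 (it has marker E1, it is international): it meets criterion V1.
By R22 (it has attribute W): it meets criterion U.
By R23 (it has marker K1): it is in state X1.
By R25 (it is consolidated, it is classified as Q): it has attribute D1.
By R26 (it has marker B, it satisfies condition T, it is insured): it is classified as B2.
By R30 (it is international, it is in category V): it is tagged L.
By R31 (it is tagged U1, it is classified as J1): it is tagged N.
By R36 (it is classified as E): it is in category S.
By R11 (it is classified as B2): it has attribute G1.
By R20 (it is classified as A1, it is in category S, it has marker M1): it satisfies condition P.
By R24 (it satisfies condition P, it is classified as J1, it satisfies condition H): it has marker P1.
By R27 (it is tagged N, it is in category C, it meets criterion U): it is fragile.
By R28 (it is in state X1, it is tagged L): it is in state M.
By R34 (it is fragile, it has attribute D1): it is in category J.
By R7 (it is in category J, it has marker P1): it requires a signature.
By R8 (it meets criterion V1, it is in state M, it is tracked): it is routed via hub B.
By R19 (it has attribute G1, it is classified as Q1, it is routed via hub B): it goes by air.
By R33 (it requires a signature): it is classified as Z.
By R35 (it is classified as Z, it goes by air): it has marker S1.

Yes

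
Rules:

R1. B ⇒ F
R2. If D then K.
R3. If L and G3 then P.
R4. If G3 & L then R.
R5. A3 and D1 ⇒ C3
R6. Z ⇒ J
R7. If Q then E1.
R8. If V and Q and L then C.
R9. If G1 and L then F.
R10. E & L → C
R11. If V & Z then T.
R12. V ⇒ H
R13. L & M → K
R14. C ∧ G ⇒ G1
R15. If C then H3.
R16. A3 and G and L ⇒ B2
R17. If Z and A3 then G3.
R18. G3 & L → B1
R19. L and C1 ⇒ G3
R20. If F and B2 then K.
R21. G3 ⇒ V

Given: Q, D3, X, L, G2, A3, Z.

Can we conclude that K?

Forward chaining from the given facts derives: J, E1, G3, B1, V, P, R, C, T, H, H3.
Rules concluding K: R2 needs D; R13 needs M; R20 needs F — none of these are established.

No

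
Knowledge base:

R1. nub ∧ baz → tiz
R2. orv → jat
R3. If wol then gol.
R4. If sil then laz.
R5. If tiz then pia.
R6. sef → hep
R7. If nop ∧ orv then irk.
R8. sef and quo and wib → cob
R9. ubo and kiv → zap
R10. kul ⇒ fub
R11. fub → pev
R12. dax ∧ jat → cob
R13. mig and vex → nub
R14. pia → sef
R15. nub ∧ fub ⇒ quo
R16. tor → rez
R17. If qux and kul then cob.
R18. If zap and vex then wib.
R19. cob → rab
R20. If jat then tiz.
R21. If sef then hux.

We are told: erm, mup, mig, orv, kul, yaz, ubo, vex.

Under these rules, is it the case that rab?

No

Forward chaining from the given facts derives: jat, fub, pev, nub, quo, tiz, pia, sef, hux, hep.
The only rule concluding rab is R19, which needs cob; that is never established.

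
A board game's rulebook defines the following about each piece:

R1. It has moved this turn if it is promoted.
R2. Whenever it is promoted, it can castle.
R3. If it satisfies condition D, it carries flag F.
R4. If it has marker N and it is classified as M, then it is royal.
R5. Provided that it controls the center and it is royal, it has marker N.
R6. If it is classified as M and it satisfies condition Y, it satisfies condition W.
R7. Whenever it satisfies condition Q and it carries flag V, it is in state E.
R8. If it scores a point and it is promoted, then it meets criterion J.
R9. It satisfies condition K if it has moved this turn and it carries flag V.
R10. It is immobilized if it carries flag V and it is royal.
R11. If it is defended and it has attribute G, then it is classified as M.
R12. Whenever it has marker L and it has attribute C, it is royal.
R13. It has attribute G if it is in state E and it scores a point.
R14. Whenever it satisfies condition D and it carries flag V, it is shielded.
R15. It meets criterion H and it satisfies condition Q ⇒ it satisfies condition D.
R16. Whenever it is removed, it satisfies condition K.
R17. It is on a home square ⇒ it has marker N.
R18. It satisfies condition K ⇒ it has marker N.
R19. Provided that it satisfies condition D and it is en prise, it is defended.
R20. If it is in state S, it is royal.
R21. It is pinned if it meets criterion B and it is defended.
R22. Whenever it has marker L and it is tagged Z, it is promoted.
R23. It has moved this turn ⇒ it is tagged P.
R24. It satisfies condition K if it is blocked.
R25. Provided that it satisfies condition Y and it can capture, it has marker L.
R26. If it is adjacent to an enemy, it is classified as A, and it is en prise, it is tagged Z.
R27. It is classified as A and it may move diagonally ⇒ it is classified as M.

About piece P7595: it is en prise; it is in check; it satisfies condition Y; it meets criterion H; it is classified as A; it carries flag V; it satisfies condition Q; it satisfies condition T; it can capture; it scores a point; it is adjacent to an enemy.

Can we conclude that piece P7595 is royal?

Yes

By R7 (it satisfies condition Q, it carries flag V): it is in state E.
By R13 (it is in state E, it scores a point): it has attribute G.
By R15 (it meets criterion H, it satisfies condition Q): it satisfies condition D.
By R19 (it satisfies condition D, it is en prise): it is defended.
By R25 (it satisfies condition Y, it can capture): it has marker L.
By R26 (it is adjacent to an enemy, it is classified as A, it is en prise): it is tagged Z.
By R11 (it is defended, it has attribute G): it is classified as M.
By R22 (it has marker L, it is tagged Z): it is promoted.
By R1 (it is promoted): it has moved this turn.
By R9 (it has moved this turn, it carries flag V): it satisfies condition K.
By R18 (it satisfies condition K): it has marker N.
By R4 (it has marker N, it is classified as M): it is royal.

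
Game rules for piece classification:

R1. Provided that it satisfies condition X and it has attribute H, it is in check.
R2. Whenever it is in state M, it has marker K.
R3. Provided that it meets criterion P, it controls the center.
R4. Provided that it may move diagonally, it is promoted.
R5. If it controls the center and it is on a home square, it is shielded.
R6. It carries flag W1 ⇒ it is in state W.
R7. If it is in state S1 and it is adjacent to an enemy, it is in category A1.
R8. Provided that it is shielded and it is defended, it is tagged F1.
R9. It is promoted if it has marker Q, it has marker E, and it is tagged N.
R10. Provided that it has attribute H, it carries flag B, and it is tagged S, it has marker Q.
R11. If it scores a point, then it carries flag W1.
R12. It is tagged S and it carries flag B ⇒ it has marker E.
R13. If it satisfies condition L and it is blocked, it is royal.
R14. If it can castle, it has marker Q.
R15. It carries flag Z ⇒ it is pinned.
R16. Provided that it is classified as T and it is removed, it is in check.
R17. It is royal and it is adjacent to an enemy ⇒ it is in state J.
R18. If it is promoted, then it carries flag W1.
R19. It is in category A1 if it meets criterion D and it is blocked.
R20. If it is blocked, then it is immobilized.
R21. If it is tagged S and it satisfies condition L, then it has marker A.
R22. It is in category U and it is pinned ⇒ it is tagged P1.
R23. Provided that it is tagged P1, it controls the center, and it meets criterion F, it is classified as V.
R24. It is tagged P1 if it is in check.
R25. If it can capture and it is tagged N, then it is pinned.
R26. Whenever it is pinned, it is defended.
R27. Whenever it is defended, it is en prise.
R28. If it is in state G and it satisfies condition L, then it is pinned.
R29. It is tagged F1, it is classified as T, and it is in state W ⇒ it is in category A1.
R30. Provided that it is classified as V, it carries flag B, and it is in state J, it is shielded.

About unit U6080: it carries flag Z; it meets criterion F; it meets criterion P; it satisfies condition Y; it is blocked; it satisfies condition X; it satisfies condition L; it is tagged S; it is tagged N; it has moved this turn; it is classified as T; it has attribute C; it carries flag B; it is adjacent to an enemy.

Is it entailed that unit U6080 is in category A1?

Forward chaining from the given facts derives: controls the center, has marker E, is royal, is pinned, is in state J, is immobilized, has marker A, is defended, is en prise.
Rules concluding "it is in category A1": R7 needs "it is in state S1"; R19 needs "it meets criterion D"; R29 needs "it is tagged F1" — none of these are established.

No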